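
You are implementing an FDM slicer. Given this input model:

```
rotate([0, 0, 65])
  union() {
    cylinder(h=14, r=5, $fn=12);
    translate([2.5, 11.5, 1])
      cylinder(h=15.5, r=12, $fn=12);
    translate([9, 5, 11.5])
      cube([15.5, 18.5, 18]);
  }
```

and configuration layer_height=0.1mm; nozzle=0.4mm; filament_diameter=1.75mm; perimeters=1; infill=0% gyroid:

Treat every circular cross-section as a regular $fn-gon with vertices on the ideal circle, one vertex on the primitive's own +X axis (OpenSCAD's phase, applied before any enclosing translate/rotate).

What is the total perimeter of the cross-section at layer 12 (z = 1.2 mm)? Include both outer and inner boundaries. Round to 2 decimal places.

At z = 1.2 mm: the r=5 cylinder contributes a regular 12-gon of circumradius 5 (perimeter = 2·12·5.000·sin(180°/12) = 31.06 mm); the cylinder at (2.5, 11.5): section is a regular 12-gon, circumradius r=12 (perimeter = 2·12·12.000·sin(180°/12) = 74.54 mm); the cube at (9, 5) is absent (z outside [11.5, 29.5]); Merging all regions: the regions partially overlap (shared area 34.03 mm²), so the edge portions inside another operand are dropped and the merged outline is re-measured after clipping — boundary = 82.26 mm; (rotated 65° about Z; rotation is an isometry so areas/perimeters/island counts are preserved). Overall, the cross-section is a single solid region. Total boundary length (outer) = 82.26 mm.

82.26 mm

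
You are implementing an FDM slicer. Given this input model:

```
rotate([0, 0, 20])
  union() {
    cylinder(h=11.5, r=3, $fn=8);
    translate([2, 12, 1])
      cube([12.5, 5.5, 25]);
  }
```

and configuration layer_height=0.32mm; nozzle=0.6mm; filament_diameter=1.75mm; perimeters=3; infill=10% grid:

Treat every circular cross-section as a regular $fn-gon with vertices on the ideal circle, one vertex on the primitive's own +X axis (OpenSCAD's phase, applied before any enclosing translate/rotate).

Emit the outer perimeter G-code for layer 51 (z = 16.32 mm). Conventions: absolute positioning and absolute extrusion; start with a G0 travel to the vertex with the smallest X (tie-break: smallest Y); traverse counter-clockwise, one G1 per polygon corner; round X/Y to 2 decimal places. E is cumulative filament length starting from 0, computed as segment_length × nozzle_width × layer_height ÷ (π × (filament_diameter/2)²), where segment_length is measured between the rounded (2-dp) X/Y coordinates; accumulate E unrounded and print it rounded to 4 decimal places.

G0 X-4.11 Y17.13 Z16.32
G1 X-2.22 Y11.96 E0.4394
G1 X9.52 Y16.24 E1.4369
G1 X7.64 Y21.40 E1.8753
G1 X-4.11 Y17.13 E2.8732

At z = 16.32 mm: the cylinder does not reach this height (z outside [0, 11.5]); the cube at (2, 12) is present — its section is the full 12.5×5.5 rectangle; Taking the union: only the 12.5×5.5 cube at (2, 12) is present, so the union is just that shape — 1 connected region; (whole slice rotated 20° about Z — lengths, areas and connectivity unchanged). The outline is a single polygon with 4 vertices. Extrusion per mm of travel: 0.6 × 0.32 / (π × 0.875²) = 0.079824. Accumulating E over each segment gives final E = 2.8732.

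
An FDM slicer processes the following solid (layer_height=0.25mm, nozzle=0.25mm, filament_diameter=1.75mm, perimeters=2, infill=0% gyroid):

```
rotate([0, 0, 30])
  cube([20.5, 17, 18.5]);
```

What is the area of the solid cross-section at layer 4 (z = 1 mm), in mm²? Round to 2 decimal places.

At z = 1 mm: the cube (footprint 20.5×17) is included at this height (area 348.50 mm²); (rotated 30° about Z; rotation is an isometry so areas/perimeters/island counts are preserved). Overall, the cross-section is a single solid region. Net area = 348.50 mm².

348.50 mm²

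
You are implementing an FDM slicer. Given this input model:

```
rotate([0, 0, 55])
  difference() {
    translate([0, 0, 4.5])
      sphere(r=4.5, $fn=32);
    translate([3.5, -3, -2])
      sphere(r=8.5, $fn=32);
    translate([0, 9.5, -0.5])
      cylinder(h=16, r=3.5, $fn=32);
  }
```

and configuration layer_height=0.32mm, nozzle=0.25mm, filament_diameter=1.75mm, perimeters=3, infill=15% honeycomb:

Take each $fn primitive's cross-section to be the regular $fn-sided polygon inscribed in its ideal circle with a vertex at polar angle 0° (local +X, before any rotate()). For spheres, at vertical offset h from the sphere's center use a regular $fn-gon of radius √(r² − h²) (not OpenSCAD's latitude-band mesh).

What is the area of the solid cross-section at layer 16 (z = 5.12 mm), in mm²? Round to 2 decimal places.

At z = 5.12 mm: the sphere: section is a regular 32-gon, circumradius = √(r²−h²) = √(4.5²−0.62²) = 4.457 (area = (32/2)·4.457²·sin(360°/32) = 62.01 mm²); the r=8.5 sphere at (3.5, -3) slices to a regular 32-gon of circumradius 4.643 (√(r²−h²) with h=7.12 from center) (area = (32/2)·4.643²·sin(360°/32) = 67.28 mm²); the r=3.5 cylinder at (0, 9.5) gives a regular 32-gon of circumradius 3.5 (constant along its height) (area = (32/2)·3.500²·sin(360°/32) = 38.24 mm²); Subtracting the remaining from the first: starting from the r=4.5 sphere (62.01 mm²), the r=8.5 sphere at (3.5, -3) partially overlaps it — only the 24.67 mm² overlap (of its 67.28 mm²) is removed, clipping the outline; the r=3.5 cylinder at (0, 9.5) misses the remaining region (no effect) — area = 37.34 mm²; (rotated 55° about Z; rotation is an isometry so areas/perimeters/island counts are preserved). Overall, the cross-section is a single solid region. Net area = 37.34 mm².

37.34 mm²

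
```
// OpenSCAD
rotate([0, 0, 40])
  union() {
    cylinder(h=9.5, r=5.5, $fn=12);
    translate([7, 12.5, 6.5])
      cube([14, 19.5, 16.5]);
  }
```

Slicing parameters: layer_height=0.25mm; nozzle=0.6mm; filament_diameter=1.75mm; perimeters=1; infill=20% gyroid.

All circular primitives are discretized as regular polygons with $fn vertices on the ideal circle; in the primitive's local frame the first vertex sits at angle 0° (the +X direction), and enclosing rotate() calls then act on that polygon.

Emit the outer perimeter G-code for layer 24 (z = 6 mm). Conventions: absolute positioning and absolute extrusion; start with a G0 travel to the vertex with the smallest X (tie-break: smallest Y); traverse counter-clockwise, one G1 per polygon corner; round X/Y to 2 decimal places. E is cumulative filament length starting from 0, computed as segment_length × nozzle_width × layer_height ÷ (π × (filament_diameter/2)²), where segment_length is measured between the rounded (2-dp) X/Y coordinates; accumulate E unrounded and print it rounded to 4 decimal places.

G0 X-5.42 Y-0.96 Z6.00
G1 X-4.21 Y-3.54 E0.1777
G1 X-1.88 Y-5.17 E0.3550
G1 X0.96 Y-5.42 E0.5328
G1 X3.54 Y-4.21 E0.7106
G1 X5.17 Y-1.88 E0.8879
G1 X5.42 Y0.96 E1.0657
G1 X4.21 Y3.54 E1.2434
G1 X1.88 Y5.17 E1.4207
G1 X-0.96 Y5.42 E1.5985
G1 X-3.54 Y4.21 E1.7762
G1 X-5.17 Y1.88 E1.9536
G1 X-5.42 Y-0.96 E2.1314

At z = 6 mm: the cylinder: section is a regular 12-gon, circumradius r=5.5; the cube at (7, 12.5) is not intersected at this z (z outside [6.5, 23]); Taking the union: only the r=5.5 cylinder is present, so the union is just that shape — 1 connected region; (rotated 40° about Z; rotation is an isometry so areas/perimeters/island counts are preserved). The outline is a single polygon with 12 vertices. Extrusion per mm of travel: 0.6 × 0.25 / (π × 0.875²) = 0.062363. Accumulating E over each segment gives final E = 2.1314.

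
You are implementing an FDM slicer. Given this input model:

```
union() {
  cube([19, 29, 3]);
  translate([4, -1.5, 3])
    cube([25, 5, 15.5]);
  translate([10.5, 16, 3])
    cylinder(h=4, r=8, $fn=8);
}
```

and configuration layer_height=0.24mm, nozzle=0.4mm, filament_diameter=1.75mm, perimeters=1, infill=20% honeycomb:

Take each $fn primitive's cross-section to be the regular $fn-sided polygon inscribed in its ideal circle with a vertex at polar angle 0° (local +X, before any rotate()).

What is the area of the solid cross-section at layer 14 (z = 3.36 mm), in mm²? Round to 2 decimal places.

At z = 3.36 mm: the cube is not intersected at this z (z outside [0, 3]); the 25×5 cube at (4, -1.5) contributes its full rectangle (area 125.00 mm²); the r=8 cylinder at (10.5, 16) gives a regular 8-gon of circumradius 8 (constant along its height) (area = (8/2)·8.000²·sin(360°/8) = 181.02 mm²); Taking the union: the 2 present regions are separate (no shared area or edge), so areas and boundary lengths simply add and each stays a separate island — area = 306.02 mm². Overall, the cross-section has 2 separate islands. Net area = 306.02 mm².

306.02 mm²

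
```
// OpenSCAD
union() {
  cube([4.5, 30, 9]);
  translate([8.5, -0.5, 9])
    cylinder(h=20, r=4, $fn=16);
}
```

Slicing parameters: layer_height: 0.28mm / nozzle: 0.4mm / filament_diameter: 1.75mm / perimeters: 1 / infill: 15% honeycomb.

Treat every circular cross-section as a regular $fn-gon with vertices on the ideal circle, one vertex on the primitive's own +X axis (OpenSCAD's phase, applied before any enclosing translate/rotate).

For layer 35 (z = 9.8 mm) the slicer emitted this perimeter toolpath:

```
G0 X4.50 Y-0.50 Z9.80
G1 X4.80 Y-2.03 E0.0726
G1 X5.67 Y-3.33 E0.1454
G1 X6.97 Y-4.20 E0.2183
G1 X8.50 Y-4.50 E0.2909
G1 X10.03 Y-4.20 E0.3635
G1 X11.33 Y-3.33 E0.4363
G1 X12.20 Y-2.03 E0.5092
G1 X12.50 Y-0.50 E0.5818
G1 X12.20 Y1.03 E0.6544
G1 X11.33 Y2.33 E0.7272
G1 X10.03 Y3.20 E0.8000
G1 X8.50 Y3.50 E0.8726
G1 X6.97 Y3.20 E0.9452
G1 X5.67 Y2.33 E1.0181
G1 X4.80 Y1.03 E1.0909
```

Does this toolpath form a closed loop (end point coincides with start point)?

no

Start point (G0): (4.50, -0.50). End point (last G1): the path does not return to the start — open.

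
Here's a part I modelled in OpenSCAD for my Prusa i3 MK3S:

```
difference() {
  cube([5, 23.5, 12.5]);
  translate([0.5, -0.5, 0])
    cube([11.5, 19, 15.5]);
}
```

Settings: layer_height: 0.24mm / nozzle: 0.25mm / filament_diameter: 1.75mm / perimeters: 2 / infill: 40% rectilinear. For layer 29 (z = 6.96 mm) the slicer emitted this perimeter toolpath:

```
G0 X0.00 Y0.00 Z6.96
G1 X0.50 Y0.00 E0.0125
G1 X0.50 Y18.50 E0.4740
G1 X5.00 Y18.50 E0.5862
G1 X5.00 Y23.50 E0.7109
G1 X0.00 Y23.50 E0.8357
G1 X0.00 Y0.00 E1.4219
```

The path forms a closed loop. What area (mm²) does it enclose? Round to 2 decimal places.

34.25 mm²

Apply the shoelace formula to the sequence of (X, Y) vertices; enclosed area = 34.25 mm².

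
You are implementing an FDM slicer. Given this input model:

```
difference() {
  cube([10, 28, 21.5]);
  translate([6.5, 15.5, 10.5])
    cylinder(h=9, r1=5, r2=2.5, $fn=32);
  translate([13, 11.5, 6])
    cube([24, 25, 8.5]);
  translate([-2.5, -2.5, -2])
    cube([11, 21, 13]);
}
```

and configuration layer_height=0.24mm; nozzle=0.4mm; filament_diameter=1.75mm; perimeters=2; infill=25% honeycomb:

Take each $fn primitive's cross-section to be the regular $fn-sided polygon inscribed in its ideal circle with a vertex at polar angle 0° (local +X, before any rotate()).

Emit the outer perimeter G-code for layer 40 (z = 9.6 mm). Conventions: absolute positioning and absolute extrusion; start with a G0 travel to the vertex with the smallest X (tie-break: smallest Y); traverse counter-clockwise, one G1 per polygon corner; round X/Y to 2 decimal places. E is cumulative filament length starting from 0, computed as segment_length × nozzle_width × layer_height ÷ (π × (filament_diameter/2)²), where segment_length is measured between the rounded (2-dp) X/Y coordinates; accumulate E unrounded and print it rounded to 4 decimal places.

G0 X0.00 Y18.50 Z9.60
G1 X8.50 Y18.50 E0.3393
G1 X8.50 Y0.00 E1.0776
G1 X10.00 Y0.00 E1.1375
G1 X10.00 Y28.00 E2.2550
G1 X0.00 Y28.00 E2.6542
G1 X0.00 Y18.50 E3.0333

At z = 9.6 mm: the 10×28 cube contributes its full rectangle; the cone at (6.5, 15.5) does not reach this height (z outside [10.5, 19.5]); the 24×25 cube at (13, 11.5) contributes its full rectangle; the cube at (-2.5, -2.5) (footprint 11×21) is included at this height; Taking the first minus the rest: starting from the 10×28 cube, the 24×25 cube at (13, 11.5) misses the remaining region (no effect); the 11×21 cube at (-2.5, -2.5) partially overlaps it — only the 157.25 mm² overlap (of its 231.00 mm²) is removed, clipping the outline — 1 connected region. The outline is a single polygon with 6 vertices. Extrusion per mm of travel: 0.4 × 0.24 / (π × 0.875²) = 0.039912. Accumulating E over each segment gives final E = 3.0333.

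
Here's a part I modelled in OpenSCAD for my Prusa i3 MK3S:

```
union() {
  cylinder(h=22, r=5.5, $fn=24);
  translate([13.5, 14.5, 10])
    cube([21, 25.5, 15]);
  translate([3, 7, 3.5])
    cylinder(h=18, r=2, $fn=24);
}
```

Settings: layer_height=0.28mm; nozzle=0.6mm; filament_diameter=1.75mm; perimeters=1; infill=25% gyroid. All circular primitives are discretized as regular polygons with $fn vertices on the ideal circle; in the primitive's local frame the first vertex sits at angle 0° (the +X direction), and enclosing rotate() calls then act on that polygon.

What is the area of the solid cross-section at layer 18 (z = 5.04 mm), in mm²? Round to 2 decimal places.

At z = 5.04 mm: the cylinder: section is a regular 24-gon, circumradius r=5.5 (area = (24/2)·5.500²·sin(360°/24) = 93.95 mm²); the cube at (13.5, 14.5) is not intersected at this z (z outside [10, 25]); the r=2 cylinder at (3, 7) contributes a regular 24-gon of circumradius 2 (area = (24/2)·2.000²·sin(360°/24) = 12.42 mm²); Taking the union: the 2 present regions are separate (no shared area or edge), so areas and boundary lengths simply add and each stays a separate island — area = 106.37 mm². Overall, the cross-section has 2 separate islands. Net area = 106.37 mm².

106.37 mm²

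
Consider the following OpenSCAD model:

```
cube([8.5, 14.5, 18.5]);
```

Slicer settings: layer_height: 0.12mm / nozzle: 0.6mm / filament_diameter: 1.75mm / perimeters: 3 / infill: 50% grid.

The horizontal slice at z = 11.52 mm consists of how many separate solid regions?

1

At z = 11.52 mm: the cube (footprint 8.5×14.5) is included at this height. The result has 1 disconnected region.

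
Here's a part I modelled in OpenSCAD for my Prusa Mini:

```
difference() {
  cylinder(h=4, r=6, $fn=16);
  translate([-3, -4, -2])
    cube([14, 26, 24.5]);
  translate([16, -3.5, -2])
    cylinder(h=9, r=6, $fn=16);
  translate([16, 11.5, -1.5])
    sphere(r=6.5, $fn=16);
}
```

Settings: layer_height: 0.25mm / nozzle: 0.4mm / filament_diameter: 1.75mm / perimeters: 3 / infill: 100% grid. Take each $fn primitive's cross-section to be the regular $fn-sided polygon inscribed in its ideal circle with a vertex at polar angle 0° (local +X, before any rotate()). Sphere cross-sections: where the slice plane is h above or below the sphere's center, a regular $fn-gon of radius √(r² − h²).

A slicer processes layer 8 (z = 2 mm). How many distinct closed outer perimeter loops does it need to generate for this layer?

At z = 2 mm: the r=6 cylinder contributes a regular 16-gon of circumradius 6; the cube at (-3, -4) is present — its section is the full 14×26 rectangle; the cylinder at (16, -3.5): section is a regular 16-gon, circumradius r=6; the sphere at (16, 11.5): section is a regular 16-gon, circumradius = √(r²−h²) = √(6.5²−3.5²) = 5.477; Taking the first minus the rest: starting from the r=6 cylinder, the 14×26 cube at (-3, -4) partially overlaps it — only the 78.27 mm² overlap (of its 364.00 mm²) is removed, clipping the outline; the r=6 cylinder at (16, -3.5) misses the remaining region (no effect); the r=6.5 sphere at (16, 11.5) misses the remaining region (no effect) — 1 connected region. The result has 1 disconnected region.

1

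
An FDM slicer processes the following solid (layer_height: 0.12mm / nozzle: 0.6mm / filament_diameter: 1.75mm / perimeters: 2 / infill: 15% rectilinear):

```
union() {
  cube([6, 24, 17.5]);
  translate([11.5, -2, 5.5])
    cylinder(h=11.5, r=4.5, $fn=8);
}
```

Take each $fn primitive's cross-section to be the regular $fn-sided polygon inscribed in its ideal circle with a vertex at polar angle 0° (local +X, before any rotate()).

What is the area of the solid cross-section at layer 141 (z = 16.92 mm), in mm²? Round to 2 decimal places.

201.28 mm²

At z = 16.92 mm: the cube is present — its section is the full 6×24 rectangle (area 144.00 mm²); the r=4.5 cylinder at (11.5, -2) contributes a regular 8-gon of circumradius 4.5 (area = (8/2)·4.500²·sin(360°/8) = 57.28 mm²); Taking the union: the 2 present regions are separate (no shared area or edge), so areas and boundary lengths simply add and each stays a separate island — area = 201.28 mm². Overall, the cross-section has 2 separate islands. Net area = 201.28 mm².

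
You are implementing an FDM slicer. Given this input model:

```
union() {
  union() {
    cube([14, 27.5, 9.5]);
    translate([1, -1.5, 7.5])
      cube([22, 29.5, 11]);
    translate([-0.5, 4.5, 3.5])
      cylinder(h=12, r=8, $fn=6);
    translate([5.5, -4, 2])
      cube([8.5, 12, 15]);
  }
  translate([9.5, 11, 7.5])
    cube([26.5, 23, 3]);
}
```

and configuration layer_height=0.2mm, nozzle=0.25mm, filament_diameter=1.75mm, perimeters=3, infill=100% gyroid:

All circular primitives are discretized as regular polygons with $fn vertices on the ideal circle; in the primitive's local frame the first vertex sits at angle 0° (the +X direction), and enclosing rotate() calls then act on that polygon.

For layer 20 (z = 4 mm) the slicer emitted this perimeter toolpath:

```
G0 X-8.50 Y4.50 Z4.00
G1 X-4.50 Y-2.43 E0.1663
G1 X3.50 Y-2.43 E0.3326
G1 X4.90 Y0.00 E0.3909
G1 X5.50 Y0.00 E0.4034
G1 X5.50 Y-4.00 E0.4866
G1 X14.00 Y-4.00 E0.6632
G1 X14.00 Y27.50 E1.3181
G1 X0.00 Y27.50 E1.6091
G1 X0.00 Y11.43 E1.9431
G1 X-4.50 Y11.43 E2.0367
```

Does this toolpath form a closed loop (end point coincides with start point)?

no

Start point (G0): (-8.50, 4.50). End point (last G1): the path does not return to the start — open.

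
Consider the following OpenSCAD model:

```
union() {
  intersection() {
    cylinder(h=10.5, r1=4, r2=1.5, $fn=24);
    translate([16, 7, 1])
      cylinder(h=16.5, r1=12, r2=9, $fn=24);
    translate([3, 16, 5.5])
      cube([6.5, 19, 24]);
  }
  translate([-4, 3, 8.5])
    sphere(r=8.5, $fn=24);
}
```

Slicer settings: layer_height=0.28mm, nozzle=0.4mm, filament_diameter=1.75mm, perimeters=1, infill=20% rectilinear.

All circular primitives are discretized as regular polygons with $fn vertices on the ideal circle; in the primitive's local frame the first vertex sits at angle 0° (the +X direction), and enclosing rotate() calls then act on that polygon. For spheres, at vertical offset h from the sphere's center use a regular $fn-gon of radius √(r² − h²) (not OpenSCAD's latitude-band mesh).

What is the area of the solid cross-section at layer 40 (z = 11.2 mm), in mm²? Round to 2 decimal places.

201.75 mm²

At z = 11.2 mm: the cone is absent (z outside [0, 10.5]); the cone at (16, 7) contributes a regular 24-gon of circumradius 10.145 (interpolated between r1=12 and r2=9 at t=0.618) (area = (24/2)·10.145²·sin(360°/24) = 319.68 mm²); the cube at (3, 16) (footprint 6.5×19) is included at this height (area 123.50 mm²); Taking the intersection: at least one operand is absent at this height, so nothing remains; the r=8.5 sphere at (-4, 3) slices to a regular 24-gon of circumradius 8.060 (√(r²−h²) with h=2.7 from center) (area = (24/2)·8.060²·sin(360°/24) = 201.75 mm²); Combining (union): only the r=8.5 sphere at (-4, 3) is present, so the union is just that shape — area = 201.75 mm². Overall, the cross-section is a single solid region. Net area = 201.75 mm².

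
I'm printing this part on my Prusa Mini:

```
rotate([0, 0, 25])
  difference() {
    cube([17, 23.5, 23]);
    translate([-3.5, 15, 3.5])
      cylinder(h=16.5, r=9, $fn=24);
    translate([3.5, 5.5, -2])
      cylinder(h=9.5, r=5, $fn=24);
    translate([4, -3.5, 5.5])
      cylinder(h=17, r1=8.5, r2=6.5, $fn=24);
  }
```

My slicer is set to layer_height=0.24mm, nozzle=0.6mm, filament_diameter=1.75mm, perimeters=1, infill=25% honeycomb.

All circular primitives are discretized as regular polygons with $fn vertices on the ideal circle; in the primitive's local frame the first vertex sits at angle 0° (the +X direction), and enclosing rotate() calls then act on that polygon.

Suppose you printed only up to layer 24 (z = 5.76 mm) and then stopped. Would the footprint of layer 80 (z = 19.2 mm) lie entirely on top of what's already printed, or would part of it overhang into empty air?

part overhangs

Compare the two slices. At z = 5.76: the cube is present — its section is the full 17×23.5 rectangle (area 399.50 mm²); the cylinder at (-3.5, 15): section is a regular 24-gon, circumradius r=9 (area = (24/2)·9.000²·sin(360°/24) = 251.57 mm²); the r=5 cylinder at (3.5, 5.5) contributes a regular 24-gon of circumradius 5 (area = (24/2)·5.000²·sin(360°/24) = 77.65 mm²); the cone at (4, -3.5) contributes a regular 24-gon of circumradius 8.469 (interpolated between r1=8.5 and r2=6.5 at t=0.015) (area = (24/2)·8.469²·sin(360°/24) = 222.78 mm²); After the difference (first − rest): starting from the 17×23.5 cube (399.50 mm²), the r=9 cylinder at (-3.5, 15) partially overlaps it — only the 64.79 mm² overlap (of its 251.57 mm²) is removed, clipping the outline; the r=5 cylinder at (3.5, 5.5) partially overlaps it — only the 62.55 mm² overlap (of its 77.65 mm²) is removed, clipping the outline; the cone at (4, -3.5) partially overlaps it — only the 18.12 mm² overlap (of its 222.78 mm²) is removed, clipping the outline — area = 254.05 mm²; (rotated 25° about Z; rotation is an isometry so areas/perimeters/island counts are preserved). At z = 19.2: the 17×23.5 cube contributes its full rectangle (area 399.50 mm²); the r=9 cylinder at (-3.5, 15) contributes a regular 24-gon of circumradius 9 (area = (24/2)·9.000²·sin(360°/24) = 251.57 mm²); the cylinder at (3.5, 5.5) is absent (z outside [-2, 7.5]); the cone at (4, -3.5) (r1=8.5→r2=6.5) has section circumradius 6.888 here — a regular 24-gon (area = (24/2)·6.888²·sin(360°/24) = 147.36 mm²); After the difference (first − rest): starting from the 17×23.5 cube (399.50 mm²), the r=9 cylinder at (-3.5, 15) partially overlaps it — only the 64.79 mm² overlap (of its 251.57 mm²) is removed, clipping the outline; the cone at (4, -3.5) partially overlaps it — only the 25.71 mm² overlap (of its 147.36 mm²) is removed, clipping the outline — area = 309.01 mm²; (whole slice rotated 25° about Z — lengths, areas and connectivity unchanged). Checking containment: at z = 19.2 the cross-section extends beyond the z = 5.76 cross-section by about 54.96 mm².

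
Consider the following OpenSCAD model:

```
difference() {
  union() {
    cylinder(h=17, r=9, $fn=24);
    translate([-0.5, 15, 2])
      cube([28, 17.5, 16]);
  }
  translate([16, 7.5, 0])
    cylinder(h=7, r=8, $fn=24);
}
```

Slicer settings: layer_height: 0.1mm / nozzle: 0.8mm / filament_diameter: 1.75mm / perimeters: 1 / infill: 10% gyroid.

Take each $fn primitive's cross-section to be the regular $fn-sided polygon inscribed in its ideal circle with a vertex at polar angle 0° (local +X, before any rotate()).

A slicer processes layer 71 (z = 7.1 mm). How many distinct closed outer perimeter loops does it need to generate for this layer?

At z = 7.1 mm: the r=9 cylinder gives a regular 24-gon of circumradius 9 (constant along its height); the cube at (-0.5, 15) is present — its section is the full 28×17.5 rectangle; Merging all regions: the 2 present regions are separate (no shared area or edge), so areas and boundary lengths simply add and each stays a separate island — 2 connected regions; the cylinder at (16, 7.5) is not intersected at this z (z outside [0, 7]); Subtracting the remaining from the first: none of the subtracted shapes is present at this height, so the result so far is unchanged — 2 connected regions. The result has 2 disconnected regions.

2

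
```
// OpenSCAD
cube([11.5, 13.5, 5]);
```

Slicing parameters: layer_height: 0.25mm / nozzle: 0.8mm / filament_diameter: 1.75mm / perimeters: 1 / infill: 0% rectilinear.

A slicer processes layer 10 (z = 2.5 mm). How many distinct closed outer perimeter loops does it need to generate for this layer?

1

At z = 2.5 mm: the 11.5×13.5 cube contributes its full rectangle. The result has 1 disconnected region.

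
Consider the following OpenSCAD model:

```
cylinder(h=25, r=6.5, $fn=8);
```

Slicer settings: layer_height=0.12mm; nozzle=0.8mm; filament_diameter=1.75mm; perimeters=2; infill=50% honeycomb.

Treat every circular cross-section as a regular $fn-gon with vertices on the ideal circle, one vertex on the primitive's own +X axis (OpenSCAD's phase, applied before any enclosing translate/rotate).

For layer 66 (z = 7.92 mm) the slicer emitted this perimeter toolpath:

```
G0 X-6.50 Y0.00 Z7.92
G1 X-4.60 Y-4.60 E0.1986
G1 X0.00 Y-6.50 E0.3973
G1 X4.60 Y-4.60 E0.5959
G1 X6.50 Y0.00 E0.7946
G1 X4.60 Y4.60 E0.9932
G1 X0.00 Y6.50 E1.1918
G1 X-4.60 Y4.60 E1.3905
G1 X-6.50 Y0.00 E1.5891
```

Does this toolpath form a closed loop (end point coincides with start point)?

Start point (G0): (-6.50, 0.00). End point (last G1): the path returns to the start — closed.

yes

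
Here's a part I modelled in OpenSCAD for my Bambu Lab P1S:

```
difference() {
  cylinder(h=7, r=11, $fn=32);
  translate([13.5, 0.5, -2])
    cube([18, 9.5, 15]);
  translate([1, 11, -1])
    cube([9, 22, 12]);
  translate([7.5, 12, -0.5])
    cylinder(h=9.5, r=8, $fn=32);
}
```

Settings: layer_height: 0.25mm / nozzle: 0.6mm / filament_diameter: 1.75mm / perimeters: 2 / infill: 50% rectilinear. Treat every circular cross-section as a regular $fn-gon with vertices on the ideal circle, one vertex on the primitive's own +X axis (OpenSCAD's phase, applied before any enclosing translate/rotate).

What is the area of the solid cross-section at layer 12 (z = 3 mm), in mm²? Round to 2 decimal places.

At z = 3 mm: the r=11 cylinder gives a regular 32-gon of circumradius 11 (constant along its height) (area = (32/2)·11.000²·sin(360°/32) = 377.69 mm²); the 18×9.5 cube at (13.5, 0.5) contributes its full rectangle (area 171.00 mm²); the 9×22 cube at (1, 11) contributes its full rectangle (area 198.00 mm²); the r=8 cylinder at (7.5, 12) contributes a regular 32-gon of circumradius 8 (area = (32/2)·8.000²·sin(360°/32) = 199.77 mm²); Taking the first minus the rest: starting from the r=11 cylinder (377.69 mm²), the 18×9.5 cube at (13.5, 0.5) misses the remaining region (no effect); the 9×22 cube at (1, 11) misses the remaining region (no effect); the r=8 cylinder at (7.5, 12) partially overlaps it — only the 40.59 mm² overlap (of its 199.77 mm²) is removed, clipping the outline — area = 337.11 mm². Overall, the cross-section is a single solid region. Net area = 337.11 mm².

337.11 mm²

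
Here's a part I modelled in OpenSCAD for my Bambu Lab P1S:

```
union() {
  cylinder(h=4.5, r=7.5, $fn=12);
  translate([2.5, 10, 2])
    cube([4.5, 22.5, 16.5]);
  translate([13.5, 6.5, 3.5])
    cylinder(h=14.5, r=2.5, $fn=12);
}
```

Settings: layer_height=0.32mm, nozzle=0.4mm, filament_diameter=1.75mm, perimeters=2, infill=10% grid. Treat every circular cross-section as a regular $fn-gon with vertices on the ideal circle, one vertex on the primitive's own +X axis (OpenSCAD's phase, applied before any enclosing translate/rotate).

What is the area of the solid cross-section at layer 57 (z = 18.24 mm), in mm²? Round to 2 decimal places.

At z = 18.24 mm: the cylinder does not reach this height (z outside [0, 4.5]); the cube at (2.5, 10) (footprint 4.5×22.5) is included at this height (area 101.25 mm²); the cylinder at (13.5, 6.5) is absent (z outside [3.5, 18]); Taking the union: only the 4.5×22.5 cube at (2.5, 10) is present, so the union is just that shape — area = 101.25 mm². Overall, the cross-section is a single solid region. Net area = 101.25 mm².

101.25 mm²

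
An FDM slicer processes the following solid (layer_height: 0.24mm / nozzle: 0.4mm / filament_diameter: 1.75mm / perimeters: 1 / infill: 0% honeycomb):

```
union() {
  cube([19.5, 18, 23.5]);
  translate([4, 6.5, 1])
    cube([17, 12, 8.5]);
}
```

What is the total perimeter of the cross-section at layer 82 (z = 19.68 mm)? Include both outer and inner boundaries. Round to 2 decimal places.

75.00 mm

At z = 19.68 mm: the cube is present — its section is the full 19.5×18 rectangle (perimeter 75.00 mm); the cube at (4, 6.5) is not intersected at this z (z outside [1, 9.5]); Taking the union: only the 19.5×18 cube is present, so the union is just that shape — boundary = 75.00 mm. Overall, the cross-section is a single solid region. Total boundary length (outer) = 75.00 mm.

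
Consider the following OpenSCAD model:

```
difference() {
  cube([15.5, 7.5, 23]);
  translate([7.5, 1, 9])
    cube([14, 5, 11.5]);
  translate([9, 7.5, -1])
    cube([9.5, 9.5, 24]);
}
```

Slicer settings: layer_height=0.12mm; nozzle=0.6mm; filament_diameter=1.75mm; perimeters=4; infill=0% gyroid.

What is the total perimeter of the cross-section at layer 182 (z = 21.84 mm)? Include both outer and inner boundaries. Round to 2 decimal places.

46.00 mm

At z = 21.84 mm: the cube is present — its section is the full 15.5×7.5 rectangle (perimeter 46.00 mm); the cube at (7.5, 1) is absent (z outside [9, 20.5]); the cube at (9, 7.5) is present — its section is the full 9.5×9.5 rectangle (perimeter 38.00 mm); Taking the first minus the rest: starting from the 15.5×7.5 cube, the 9.5×9.5 cube at (9, 7.5) misses the remaining region (no effect) — boundary = 46.00 mm. Overall, the cross-section is a single solid region. Total boundary length (outer) = 46.00 mm.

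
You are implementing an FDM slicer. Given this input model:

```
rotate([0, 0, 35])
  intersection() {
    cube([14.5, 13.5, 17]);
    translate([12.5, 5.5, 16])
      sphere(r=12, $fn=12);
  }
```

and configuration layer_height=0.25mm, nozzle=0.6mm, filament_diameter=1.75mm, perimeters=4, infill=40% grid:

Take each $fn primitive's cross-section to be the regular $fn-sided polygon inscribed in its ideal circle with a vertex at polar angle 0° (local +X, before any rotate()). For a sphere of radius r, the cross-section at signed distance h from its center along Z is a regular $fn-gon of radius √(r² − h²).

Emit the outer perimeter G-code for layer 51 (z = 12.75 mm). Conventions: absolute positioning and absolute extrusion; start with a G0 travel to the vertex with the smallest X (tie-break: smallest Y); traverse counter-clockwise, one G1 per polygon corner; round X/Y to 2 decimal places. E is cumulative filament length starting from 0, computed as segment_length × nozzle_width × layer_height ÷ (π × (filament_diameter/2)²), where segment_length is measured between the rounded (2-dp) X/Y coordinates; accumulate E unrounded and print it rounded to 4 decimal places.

G0 X-4.42 Y10.67 Z12.75
G1 X-2.38 Y5.05 E0.3729
G1 X1.98 Y1.39 E0.7279
G1 X11.88 Y8.32 E1.4815
G1 X4.13 Y19.38 E2.3237
G1 X-3.88 Y13.77 E2.9335
G1 X-4.42 Y10.67 E3.1298

At z = 12.75 mm: the cube is present — its section is the full 14.5×13.5 rectangle; the r=12 sphere at (12.5, 5.5) slices to a regular 12-gon of circumradius 11.552 (√(r²−h²) with h=3.25 from center); Keeping only the common overlap: the r=12 sphere at (12.5, 5.5) partially overlaps the 14.5×13.5 cube; clipping to the common part keeps 168.51 mm² — 1 connected region; (whole slice rotated 35° about Z — lengths, areas and connectivity unchanged). The outline is a single polygon with 6 vertices. Extrusion per mm of travel: 0.6 × 0.25 / (π × 0.875²) = 0.062363. Accumulating E over each segment gives final E = 3.1298.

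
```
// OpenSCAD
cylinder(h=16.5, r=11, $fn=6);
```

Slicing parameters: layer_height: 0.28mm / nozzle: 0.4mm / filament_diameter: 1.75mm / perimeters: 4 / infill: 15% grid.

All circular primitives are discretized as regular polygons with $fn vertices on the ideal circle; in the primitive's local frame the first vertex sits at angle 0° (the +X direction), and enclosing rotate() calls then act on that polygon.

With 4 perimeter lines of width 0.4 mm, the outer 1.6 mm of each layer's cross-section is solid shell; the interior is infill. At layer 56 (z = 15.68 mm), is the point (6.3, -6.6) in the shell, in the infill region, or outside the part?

At z = 15.68 mm: the cylinder: section is a regular 6-gon, circumradius r=11. Overall, the cross-section is a single solid region. The nearest boundary edge runs (5.50, -9.53)→(11.00, 0.00); distance from the point to it = 0.77 mm. The point is inside the cross-section, 0.77 mm from the nearest boundary — within the 1.6 mm shell band (4 × 0.4).

shell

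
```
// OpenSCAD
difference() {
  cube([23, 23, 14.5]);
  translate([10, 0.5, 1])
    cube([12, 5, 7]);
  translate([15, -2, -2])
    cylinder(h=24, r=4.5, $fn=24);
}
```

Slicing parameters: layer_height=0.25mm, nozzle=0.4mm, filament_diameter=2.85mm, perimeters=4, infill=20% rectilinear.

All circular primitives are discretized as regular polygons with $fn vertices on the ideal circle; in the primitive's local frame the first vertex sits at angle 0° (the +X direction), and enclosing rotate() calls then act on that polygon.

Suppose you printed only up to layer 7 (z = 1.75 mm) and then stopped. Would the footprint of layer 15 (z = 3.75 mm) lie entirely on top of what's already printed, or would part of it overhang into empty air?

Compare the two slices. At z = 1.75: the 23×23 cube contributes its full rectangle (area 529.00 mm²); the cube at (10, 0.5) is present — its section is the full 12×5 rectangle (area 60.00 mm²); the r=4.5 cylinder at (15, -2) contributes a regular 24-gon of circumradius 4.5 (area = (24/2)·4.500²·sin(360°/24) = 62.89 mm²); After the difference (first − rest): starting from the 23×23 cube (529.00 mm²), the 12×5 cube at (10, 0.5) lies wholly inside it (removes its full 60.00 mm² and its 34.00 mm outline becomes a hole wall); the r=4.5 cylinder at (15, -2) partially overlaps it — only the 3.88 mm² overlap (of its 62.89 mm²) is removed, clipping the outline — area = 465.12 mm². At z = 3.75: the cube (footprint 23×23) is included at this height (area 529.00 mm²); the cube at (10, 0.5) is present — its section is the full 12×5 rectangle (area 60.00 mm²); the r=4.5 cylinder at (15, -2) gives a regular 24-gon of circumradius 4.5 (constant along its height) (area = (24/2)·4.500²·sin(360°/24) = 62.89 mm²); Subtracting the remaining from the first: starting from the 23×23 cube (529.00 mm²), the 12×5 cube at (10, 0.5) lies wholly inside it (removes its full 60.00 mm² and its 34.00 mm outline becomes a hole wall); the r=4.5 cylinder at (15, -2) partially overlaps it — only the 3.88 mm² overlap (of its 62.89 mm²) is removed, clipping the outline — area = 465.12 mm². Checking containment: the cross-section at z = 3.75 is a subset of the cross-section at z = 1.75.

entirely on top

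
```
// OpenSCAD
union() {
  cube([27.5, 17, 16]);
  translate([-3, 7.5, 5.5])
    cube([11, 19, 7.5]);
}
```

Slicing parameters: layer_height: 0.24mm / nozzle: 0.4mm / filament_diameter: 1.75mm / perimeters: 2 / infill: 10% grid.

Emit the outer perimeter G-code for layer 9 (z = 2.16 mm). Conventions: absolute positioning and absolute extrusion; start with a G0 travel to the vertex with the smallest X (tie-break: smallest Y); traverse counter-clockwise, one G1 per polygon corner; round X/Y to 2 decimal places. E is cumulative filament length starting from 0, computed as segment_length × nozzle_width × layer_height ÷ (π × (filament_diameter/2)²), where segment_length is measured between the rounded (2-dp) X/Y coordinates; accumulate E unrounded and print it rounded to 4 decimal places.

At z = 2.16 mm: the 27.5×17 cube contributes its full rectangle; the cube at (-3, 7.5) does not reach this height (z outside [5.5, 13]); Merging all regions: only the 27.5×17 cube is present, so the union is just that shape — 1 connected region. The outline is a single polygon with 4 vertices. Extrusion per mm of travel: 0.4 × 0.24 / (π × 0.875²) = 0.039912. Accumulating E over each segment gives final E = 3.5522.

G0 X0.00 Y0.00 Z2.16
G1 X27.50 Y0.00 E1.0976
G1 X27.50 Y17.00 E1.7761
G1 X0.00 Y17.00 E2.8737
G1 X0.00 Y0.00 E3.5522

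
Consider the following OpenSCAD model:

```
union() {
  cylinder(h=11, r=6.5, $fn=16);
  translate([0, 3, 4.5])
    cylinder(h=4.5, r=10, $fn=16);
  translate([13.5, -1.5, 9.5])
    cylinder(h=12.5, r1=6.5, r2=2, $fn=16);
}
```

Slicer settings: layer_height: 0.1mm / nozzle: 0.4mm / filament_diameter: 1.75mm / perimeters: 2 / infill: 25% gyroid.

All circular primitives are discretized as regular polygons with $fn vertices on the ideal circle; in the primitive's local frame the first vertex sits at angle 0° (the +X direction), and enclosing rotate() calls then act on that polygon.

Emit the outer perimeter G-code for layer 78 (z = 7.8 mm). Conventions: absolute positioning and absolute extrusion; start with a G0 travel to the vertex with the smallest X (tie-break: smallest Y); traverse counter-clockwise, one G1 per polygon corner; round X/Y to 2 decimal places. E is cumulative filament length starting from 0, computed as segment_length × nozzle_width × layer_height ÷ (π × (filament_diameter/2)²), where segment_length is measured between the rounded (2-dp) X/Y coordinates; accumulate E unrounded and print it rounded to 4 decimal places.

G0 X-10.00 Y3.00 Z7.80
G1 X-9.24 Y-0.83 E0.0649
G1 X-7.07 Y-4.07 E0.1298
G1 X-3.83 Y-6.24 E0.1946
G1 X0.00 Y-7.00 E0.2596
G1 X3.83 Y-6.24 E0.3245
G1 X7.07 Y-4.07 E0.3894
G1 X9.24 Y-0.83 E0.4542
G1 X10.00 Y3.00 E0.5191
G1 X9.24 Y6.83 E0.5841
G1 X7.07 Y10.07 E0.6489
G1 X3.83 Y12.24 E0.7138
G1 X0.00 Y13.00 E0.7787
G1 X-3.83 Y12.24 E0.8436
G1 X-7.07 Y10.07 E0.9085
G1 X-9.24 Y6.83 E0.9733
G1 X-10.00 Y3.00 E1.0383

At z = 7.8 mm: the r=6.5 cylinder gives a regular 16-gon of circumradius 6.5 (constant along its height); the r=10 cylinder at (0, 3) contributes a regular 16-gon of circumradius 10; the cone at (13.5, -1.5) is not intersected at this z (z outside [9.5, 22]); Combining (union): the r=6.5 cylinder lies entirely inside the r=10 cylinder at (0, 3), so the union is just the r=10 cylinder at (0, 3) — 1 connected region. The outline is a single polygon with 16 vertices. Extrusion per mm of travel: 0.4 × 0.1 / (π × 0.875²) = 0.016630. Accumulating E over each segment gives final E = 1.0383.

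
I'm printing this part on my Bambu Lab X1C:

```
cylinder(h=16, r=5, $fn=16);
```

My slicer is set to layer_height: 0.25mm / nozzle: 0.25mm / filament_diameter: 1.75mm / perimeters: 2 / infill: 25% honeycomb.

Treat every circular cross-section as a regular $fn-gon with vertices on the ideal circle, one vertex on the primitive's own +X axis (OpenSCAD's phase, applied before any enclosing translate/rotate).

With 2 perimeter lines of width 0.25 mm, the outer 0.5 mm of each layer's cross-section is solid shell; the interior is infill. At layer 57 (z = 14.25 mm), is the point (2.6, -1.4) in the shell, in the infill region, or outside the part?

At z = 14.25 mm: the cylinder: section is a regular 16-gon, circumradius r=5. Overall, the cross-section is a single solid region. The nearest boundary edge runs (3.54, -3.54)→(4.62, -1.91); distance from the point to it = 1.96 mm. The point is inside the cross-section and 1.96 mm from the nearest boundary — more than the 0.5 mm shell width (2 × 0.25), so it's in the infill interior.

infill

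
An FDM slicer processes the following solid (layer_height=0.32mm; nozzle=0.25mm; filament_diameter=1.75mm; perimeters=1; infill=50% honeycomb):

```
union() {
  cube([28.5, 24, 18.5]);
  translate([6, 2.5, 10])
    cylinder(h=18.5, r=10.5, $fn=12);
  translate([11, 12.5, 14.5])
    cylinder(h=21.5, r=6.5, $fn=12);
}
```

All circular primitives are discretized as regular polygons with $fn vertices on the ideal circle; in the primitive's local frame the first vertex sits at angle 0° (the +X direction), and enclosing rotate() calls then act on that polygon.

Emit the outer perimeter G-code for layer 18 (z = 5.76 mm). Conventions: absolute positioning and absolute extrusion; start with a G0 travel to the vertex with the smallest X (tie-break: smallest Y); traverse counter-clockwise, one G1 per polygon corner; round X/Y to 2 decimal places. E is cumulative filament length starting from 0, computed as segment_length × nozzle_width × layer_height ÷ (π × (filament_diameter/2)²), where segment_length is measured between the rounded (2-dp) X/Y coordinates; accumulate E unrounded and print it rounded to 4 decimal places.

G0 X0.00 Y0.00 Z5.76
G1 X28.50 Y0.00 E0.9479
G1 X28.50 Y24.00 E1.7462
G1 X0.00 Y24.00 E2.6941
G1 X0.00 Y0.00 E3.4923

At z = 5.76 mm: the cube (footprint 28.5×24) is included at this height; the cylinder at (6, 2.5) does not reach this height (z outside [10, 28.5]); the cylinder at (11, 12.5) does not reach this height (z outside [14.5, 36]); Merging all regions: only the 28.5×24 cube is present, so the union is just that shape — 1 connected region. The outline is a single polygon with 4 vertices. Extrusion per mm of travel: 0.25 × 0.32 / (π × 0.875²) = 0.033260. Accumulating E over each segment gives final E = 3.4923.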